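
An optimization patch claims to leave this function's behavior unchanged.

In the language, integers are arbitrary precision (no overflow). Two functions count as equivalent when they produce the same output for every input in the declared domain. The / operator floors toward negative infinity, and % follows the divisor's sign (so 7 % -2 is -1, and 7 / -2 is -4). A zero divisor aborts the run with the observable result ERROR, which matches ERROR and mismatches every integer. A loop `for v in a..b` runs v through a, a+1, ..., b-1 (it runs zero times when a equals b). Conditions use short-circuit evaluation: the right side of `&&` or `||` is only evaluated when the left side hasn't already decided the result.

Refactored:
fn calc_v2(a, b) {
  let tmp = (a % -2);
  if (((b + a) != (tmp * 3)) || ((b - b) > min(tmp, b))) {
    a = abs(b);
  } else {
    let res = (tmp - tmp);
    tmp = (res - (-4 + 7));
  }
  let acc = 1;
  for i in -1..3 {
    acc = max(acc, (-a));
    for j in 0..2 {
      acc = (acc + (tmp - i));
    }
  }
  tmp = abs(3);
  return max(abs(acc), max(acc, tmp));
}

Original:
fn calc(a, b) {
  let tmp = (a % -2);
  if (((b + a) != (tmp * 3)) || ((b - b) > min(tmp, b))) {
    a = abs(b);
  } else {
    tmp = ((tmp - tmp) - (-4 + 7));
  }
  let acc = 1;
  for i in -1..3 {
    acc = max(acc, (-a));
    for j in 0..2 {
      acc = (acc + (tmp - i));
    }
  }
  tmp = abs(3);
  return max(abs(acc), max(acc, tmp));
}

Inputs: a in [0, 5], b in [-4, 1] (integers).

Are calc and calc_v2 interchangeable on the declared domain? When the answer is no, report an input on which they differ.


Reading the diff, among the changes: local variable names differ, statement counts differ.
One worked example (a=4, b=-2) — calc: tmp=0, then (((b + a) != (tmp * 3)) || ((b - b) > min(tmp, b))) is true, then a=2, then acc=1, then (i=-1), then acc=1, then (j=0), then acc=2, then (j=1), then acc=3, then (i=0), then acc=3, then (j=0), then acc=3, then (j=1), then acc=3, then (i=1), then acc=3, then (j=0), then acc=2, then (j=1), then acc=1, then (i=2), then acc=1, then (j=0), then acc=-1, then (j=1), then acc=-3, then tmp=3, then returns 3; calc_v2: tmp=0, then (((b + a) != (tmp * 3)) || ((b - b) > min(tmp, b))) is true, then a=2, then acc=1, then (i=-1), then acc=1, then (j=0), then acc=2, then (j=1), then acc=3, then (i=0), then acc=3, then (j=0), then acc=3, then (j=1), then acc=3, then (i=1), then acc=3, then (j=0), then acc=2, then (j=1), then acc=1, then (i=2), then acc=1, then (j=0), then acc=-1, then (j=1), then acc=-3, then tmp=3, then returns 3; agreement on 3.
Checked all 36 inputs in the declared domain: the outputs agree on every one.
verdict: equivalent


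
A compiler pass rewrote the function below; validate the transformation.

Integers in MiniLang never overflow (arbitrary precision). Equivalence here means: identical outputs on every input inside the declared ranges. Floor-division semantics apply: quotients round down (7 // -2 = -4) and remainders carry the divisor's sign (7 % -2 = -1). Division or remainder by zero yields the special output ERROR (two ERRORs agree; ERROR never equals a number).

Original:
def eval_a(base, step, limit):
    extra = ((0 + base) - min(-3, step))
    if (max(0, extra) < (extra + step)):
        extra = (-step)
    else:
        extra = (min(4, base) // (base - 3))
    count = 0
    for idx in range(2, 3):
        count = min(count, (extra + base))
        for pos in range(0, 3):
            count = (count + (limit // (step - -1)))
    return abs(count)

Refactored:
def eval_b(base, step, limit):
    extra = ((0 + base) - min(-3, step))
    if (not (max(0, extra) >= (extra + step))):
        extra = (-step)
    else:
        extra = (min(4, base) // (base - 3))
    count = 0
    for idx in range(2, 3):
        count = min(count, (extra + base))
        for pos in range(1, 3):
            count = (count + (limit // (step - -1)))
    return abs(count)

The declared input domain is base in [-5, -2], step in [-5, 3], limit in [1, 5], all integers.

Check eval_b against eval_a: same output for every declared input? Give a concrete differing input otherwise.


The rewrite breaks on base=-5, step=-5, limit=1, where the results are 8 and 7.
eval_a: extra := 0 | (max(0, extra) < (extra + step)): false | extra := 0 | count := 0 | iter idx=2: | count := -5 | iter pos=0: | count := -6 | iter pos=1: | count := -7 | iter pos=2: | count := -8 | result 8
eval_b: extra := 0 | (not (max(0, extra) >= (extra + step))): false | extra := 0 | count := 0 | iter idx=2: | count := -5 | iter pos=1: | count := -6 | iter pos=2: | count := -7 | result 7
verdict: not equivalent; witness: base=-5, step=-5, limit=1


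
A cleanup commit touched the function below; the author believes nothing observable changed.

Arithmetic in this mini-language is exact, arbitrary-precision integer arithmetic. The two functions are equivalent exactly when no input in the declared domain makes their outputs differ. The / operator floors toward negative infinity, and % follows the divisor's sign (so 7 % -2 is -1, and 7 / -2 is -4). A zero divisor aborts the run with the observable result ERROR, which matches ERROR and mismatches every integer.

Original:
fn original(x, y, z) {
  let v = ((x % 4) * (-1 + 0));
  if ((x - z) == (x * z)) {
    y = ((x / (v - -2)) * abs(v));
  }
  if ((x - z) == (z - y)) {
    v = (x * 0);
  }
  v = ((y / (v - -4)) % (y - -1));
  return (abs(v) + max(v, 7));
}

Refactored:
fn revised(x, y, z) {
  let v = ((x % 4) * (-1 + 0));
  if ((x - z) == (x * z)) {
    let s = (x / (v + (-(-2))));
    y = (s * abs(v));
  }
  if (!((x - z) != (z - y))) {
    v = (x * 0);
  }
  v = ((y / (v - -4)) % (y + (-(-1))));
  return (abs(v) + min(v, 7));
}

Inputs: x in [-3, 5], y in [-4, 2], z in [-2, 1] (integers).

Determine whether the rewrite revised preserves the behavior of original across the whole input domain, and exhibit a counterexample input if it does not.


The rewrite breaks on x=-3, y=-4, z=-2, where the results are 9 and 0.
original: v=-1, then ((x - z) == (x * z)) is false, then ((x - z) == (z - y)) is false, then v=-2, then returns 9
revised: v=-1, then ((x - z) == (x * z)) is false, then (!((x - z) != (z - y))) is false, then v=-2, then returns 0
verdict: not equivalent; witness: x=-3, y=-4, z=-2


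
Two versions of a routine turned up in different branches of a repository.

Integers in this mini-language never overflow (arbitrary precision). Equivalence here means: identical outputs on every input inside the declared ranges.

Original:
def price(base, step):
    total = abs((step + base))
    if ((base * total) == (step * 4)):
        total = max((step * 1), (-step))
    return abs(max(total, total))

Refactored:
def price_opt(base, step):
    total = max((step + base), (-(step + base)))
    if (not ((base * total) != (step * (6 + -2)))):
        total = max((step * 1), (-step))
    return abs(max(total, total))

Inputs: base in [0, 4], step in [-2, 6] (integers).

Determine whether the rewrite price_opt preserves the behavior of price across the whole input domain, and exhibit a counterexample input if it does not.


Comparing the listings, the differences include: min/max/abs usage differs; and arithmetic usage differs; and comparison usage differs; and boolean connective usage differs; and constant usage differs.
Spot check at base=1, step=6 — price: total becomes 7; next ((base * total) == (step * 4)) evaluates to false; next final value 7. price_opt: total becomes 7; next (not ((base * total) != (step * (6 + -2)))) evaluates to false; next final value 7. Both give 7.
An exhaustive pass over the 45 declared inputs shows identical outputs.
verdict: equivalent


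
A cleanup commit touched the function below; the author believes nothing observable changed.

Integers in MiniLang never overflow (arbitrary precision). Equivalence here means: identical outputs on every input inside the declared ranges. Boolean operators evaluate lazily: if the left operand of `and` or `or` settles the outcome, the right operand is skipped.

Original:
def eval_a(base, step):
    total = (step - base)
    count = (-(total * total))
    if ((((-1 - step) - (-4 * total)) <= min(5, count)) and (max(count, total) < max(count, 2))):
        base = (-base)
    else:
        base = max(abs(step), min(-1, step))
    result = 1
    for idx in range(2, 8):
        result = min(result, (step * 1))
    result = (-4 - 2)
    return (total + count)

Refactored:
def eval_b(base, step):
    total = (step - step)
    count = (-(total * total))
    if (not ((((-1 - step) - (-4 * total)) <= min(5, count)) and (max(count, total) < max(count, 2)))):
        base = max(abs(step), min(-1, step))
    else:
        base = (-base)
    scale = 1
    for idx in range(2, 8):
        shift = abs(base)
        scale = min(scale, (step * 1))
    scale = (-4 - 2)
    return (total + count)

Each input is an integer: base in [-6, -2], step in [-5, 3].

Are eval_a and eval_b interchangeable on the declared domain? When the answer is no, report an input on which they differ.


Take base=-6, step=-4.
eval_a: total = 2; count = -4; ((((-1 - step) - (-4 * total)) <= min(5, count)) and (max(count, total) < max(count, 2))) -> false; base = 4; result = 1; [idx=2]; result = -4; [idx=3]; result = -4; [idx=4]; result = -4; [idx=5]; result = -4; [idx=6]; result = -4; [idx=7]; result = -4; result = -6; return -2
eval_b: total = 0; count = 0; (not ((((-1 - step) - (-4 * total)) <= min(5, count)) and (max(count, total) < max(count, 2)))) -> true; base = 4; scale = 1; [idx=2]; shift = 4; scale = -4; [idx=3]; shift = 4; scale = -4; [idx=4]; shift = 4; scale = -4; [idx=5]; shift = 4; scale = -4; [idx=6]; shift = 4; scale = -4; [idx=7]; shift = 4; scale = -4; scale = -6; return 0
-2 and 0 differ, so these are not the same function on this domain.
verdict: not equivalent; witness: base=-6, step=-4


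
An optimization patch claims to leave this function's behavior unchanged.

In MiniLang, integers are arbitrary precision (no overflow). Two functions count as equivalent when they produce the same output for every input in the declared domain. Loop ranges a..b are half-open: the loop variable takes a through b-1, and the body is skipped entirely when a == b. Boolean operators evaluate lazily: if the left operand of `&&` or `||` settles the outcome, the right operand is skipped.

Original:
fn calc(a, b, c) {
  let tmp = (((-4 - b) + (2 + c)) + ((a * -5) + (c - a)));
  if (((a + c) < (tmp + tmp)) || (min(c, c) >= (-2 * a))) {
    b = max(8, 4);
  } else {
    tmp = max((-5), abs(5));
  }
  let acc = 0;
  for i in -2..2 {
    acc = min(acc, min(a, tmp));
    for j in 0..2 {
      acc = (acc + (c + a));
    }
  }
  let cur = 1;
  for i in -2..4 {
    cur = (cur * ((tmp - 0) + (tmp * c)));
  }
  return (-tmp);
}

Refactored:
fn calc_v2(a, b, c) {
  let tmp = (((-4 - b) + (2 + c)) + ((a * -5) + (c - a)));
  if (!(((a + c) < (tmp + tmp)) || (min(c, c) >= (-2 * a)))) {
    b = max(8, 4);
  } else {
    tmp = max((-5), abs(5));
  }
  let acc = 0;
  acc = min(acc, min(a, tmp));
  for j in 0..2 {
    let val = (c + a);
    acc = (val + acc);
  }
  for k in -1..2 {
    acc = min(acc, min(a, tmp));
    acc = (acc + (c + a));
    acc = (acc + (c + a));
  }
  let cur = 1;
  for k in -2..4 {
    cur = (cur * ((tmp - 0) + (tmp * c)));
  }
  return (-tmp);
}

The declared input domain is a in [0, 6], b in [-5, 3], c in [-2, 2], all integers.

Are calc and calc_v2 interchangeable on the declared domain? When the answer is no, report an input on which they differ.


Take a=0, b=-5, c=-2.
calc: tmp becomes -1; next (((a + c) < (tmp + tmp)) || (min(c, c) >= (-2 * a))) evaluates to false; next tmp becomes 5; next acc becomes 0; next at i=-2:; next acc becomes 0; next at j=0:; next acc becomes -2; next at j=1:; next acc becomes -4; next at i=-1:; next acc becomes -4; next at j=0:; next acc becomes -6; next at j=1:; next acc becomes -8; next at i=0:; next acc becomes -8; next at j=0:; next acc becomes -10; next at j=1:; next acc becomes -12; next at i=1:; next acc becomes -12; next at j=0:; next acc becomes -14; next at j=1:; next acc becomes -16; next cur becomes 1; next at i=-2:; next cur becomes -5; next at i=-1:; next cur becomes 25; next at i=0:; next cur becomes -125; next at i=1:; next cur becomes 625; next at i=2:; next cur becomes -3125; next at i=3:; next cur becomes 15625; next final value -5
calc_v2: tmp becomes -1; next (!(((a + c) < (tmp + tmp)) || (min(c, c) >= (-2 * a)))) evaluates to true; next b becomes 8; next acc becomes 0; next acc becomes -1; next at j=0:; next val becomes -2; next acc becomes -3; next at j=1:; next val becomes -2; next acc becomes -5; next at k=-1:; next acc becomes -5; next acc becomes -7; next acc becomes -9; next at k=0:; next acc becomes -9; next acc becomes -11; next acc becomes -13; next at k=1:; next acc becomes -13; next acc becomes -15; next acc becomes -17; next cur becomes 1; next at k=-2:; next cur becomes 1; next at k=-1:; next cur becomes 1; next at k=0:; next cur becomes 1; next at k=1:; next cur becomes 1; next at k=2:; next cur becomes 1; next at k=3:; next cur becomes 1; next final value 1
-5 against 1: the behavior changed.
verdict: not equivalent; witness: a=0, b=-5, c=-2


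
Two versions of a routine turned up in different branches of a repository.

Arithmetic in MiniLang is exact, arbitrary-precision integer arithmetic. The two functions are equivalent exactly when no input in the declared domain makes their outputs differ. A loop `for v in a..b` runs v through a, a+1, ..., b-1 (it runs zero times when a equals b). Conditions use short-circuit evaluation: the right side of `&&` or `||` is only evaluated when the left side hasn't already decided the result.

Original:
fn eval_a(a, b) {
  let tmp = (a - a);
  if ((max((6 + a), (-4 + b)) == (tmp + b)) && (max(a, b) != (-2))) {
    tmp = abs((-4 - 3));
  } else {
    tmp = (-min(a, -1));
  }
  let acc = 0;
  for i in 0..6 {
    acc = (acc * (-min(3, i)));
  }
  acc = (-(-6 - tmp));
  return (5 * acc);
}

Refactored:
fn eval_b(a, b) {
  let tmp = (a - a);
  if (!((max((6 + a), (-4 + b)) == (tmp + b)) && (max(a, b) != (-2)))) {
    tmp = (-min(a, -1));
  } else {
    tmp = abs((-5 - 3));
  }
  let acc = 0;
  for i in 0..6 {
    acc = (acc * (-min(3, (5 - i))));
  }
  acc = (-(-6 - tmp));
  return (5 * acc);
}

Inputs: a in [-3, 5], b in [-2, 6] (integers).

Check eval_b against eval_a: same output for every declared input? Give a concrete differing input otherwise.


Not equivalent: a=-3, b=3 separates them (65 vs 70).
eval_a: tmp=0, then ((max((6 + a), (-4 + b)) == (tmp + b)) && (max(a, b) != (-2))) is true, then tmp=7, then acc=0, then (i=0), then acc=0, then (i=1), then acc=0, then (i=2), then acc=0, then (i=3), then acc=0, then (i=4), then acc=0, then (i=5), then acc=0, then acc=13, then returns 65
eval_b: tmp=0, then (!((max((6 + a), (-4 + b)) == (tmp + b)) && (max(a, b) != (-2)))) is false, then tmp=8, then acc=0, then (i=0), then acc=0, then (i=1), then acc=0, then (i=2), then acc=0, then (i=3), then acc=0, then (i=4), then acc=0, then (i=5), then acc=0, then acc=14, then returns 70
verdict: not equivalent; witness: a=-3, b=3


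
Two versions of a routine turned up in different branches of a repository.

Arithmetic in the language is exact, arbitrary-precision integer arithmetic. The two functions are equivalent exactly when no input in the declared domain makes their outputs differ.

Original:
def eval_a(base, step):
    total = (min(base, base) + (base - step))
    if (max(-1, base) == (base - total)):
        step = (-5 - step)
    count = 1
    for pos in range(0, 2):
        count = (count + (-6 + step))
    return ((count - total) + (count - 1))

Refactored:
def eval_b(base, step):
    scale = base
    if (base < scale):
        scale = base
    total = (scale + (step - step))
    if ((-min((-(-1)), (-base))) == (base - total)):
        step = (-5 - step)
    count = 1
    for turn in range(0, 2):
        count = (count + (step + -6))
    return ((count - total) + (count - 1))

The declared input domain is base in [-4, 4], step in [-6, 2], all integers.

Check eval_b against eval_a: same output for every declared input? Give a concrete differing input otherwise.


Try base=-4, step=-6.
eval_a: total becomes -2; next (max(-1, base) == (base - total)) evaluates to false; next count becomes 1; next at pos=0:; next count becomes -11; next at pos=1:; next count becomes -23; next final value -45
eval_b: scale becomes -4; next (base < scale) evaluates to false; next total becomes -4; next ((-min((-(-1)), (-base))) == (base - total)) evaluates to false; next count becomes 1; next at turn=0:; next count becomes -11; next at turn=1:; next count becomes -23; next final value -43
-45 against -43: the behavior changed.
verdict: not equivalent; witness: base=-4, step=-6


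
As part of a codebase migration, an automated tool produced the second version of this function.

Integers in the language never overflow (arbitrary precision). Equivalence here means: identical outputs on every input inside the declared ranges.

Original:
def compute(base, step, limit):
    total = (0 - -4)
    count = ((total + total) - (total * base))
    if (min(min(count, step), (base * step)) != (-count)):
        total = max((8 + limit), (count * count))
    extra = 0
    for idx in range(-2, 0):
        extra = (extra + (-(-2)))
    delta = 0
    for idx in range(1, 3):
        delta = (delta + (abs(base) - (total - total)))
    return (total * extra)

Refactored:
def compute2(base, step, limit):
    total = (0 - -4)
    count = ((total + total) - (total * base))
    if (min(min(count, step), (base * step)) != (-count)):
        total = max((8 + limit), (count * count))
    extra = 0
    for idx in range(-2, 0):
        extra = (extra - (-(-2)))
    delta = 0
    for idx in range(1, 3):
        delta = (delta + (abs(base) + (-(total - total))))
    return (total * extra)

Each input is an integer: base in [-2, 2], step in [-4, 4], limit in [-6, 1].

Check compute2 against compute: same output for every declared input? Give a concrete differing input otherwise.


There is a counterexample at base=-2, step=-4, limit=-6: 1024 on one side, -1024 on the other.
compute: total := 4 | count := 16 | (min(min(count, step), (base * step)) != (-count)): true | total := 256 | extra := 0 | iter idx=-2: | extra := 2 | iter idx=-1: | extra := 4 | delta := 0 | iter idx=1: | delta := 2 | iter idx=2: | delta := 4 | result 1024
compute2: total := 4 | count := 16 | (min(min(count, step), (base * step)) != (-count)): true | total := 256 | extra := 0 | iter idx=-2: | extra := -2 | iter idx=-1: | extra := -4 | delta := 0 | iter idx=1: | delta := 2 | iter idx=2: | delta := 4 | result -1024
verdict: not equivalent; witness: base=-2, step=-4, limit=-6


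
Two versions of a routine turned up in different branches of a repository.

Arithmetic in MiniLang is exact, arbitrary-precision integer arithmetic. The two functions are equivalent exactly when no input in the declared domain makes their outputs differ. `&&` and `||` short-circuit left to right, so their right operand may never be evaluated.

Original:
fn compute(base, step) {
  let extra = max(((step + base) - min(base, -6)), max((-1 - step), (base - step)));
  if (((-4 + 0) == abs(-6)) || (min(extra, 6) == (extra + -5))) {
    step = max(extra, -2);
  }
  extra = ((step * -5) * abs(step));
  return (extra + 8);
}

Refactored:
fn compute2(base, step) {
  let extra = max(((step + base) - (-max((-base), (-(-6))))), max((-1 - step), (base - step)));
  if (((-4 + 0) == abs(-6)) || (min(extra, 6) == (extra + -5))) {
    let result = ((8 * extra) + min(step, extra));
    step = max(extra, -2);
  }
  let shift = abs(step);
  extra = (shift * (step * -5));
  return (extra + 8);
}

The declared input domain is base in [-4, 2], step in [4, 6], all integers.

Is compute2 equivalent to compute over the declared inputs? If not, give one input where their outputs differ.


Comparing the listings, the differences include: arithmetic usage differs, constant usage differs, statement counts differ, local variable names differ, min/max/abs usage differs.
One worked example (base=-3, step=4) — compute: extra=7, then (((-4 + 0) == abs(-6)) || (min(extra, 6) == (extra + -5))) is false, then extra=-80, then returns -72; compute2: extra=7, then (((-4 + 0) == abs(-6)) || (min(extra, 6) == (extra + -5))) is false, then shift=4, then extra=-80, then returns -72; agreement on -72.
Across all 21 domain points the two functions coincide.
verdict: equivalent


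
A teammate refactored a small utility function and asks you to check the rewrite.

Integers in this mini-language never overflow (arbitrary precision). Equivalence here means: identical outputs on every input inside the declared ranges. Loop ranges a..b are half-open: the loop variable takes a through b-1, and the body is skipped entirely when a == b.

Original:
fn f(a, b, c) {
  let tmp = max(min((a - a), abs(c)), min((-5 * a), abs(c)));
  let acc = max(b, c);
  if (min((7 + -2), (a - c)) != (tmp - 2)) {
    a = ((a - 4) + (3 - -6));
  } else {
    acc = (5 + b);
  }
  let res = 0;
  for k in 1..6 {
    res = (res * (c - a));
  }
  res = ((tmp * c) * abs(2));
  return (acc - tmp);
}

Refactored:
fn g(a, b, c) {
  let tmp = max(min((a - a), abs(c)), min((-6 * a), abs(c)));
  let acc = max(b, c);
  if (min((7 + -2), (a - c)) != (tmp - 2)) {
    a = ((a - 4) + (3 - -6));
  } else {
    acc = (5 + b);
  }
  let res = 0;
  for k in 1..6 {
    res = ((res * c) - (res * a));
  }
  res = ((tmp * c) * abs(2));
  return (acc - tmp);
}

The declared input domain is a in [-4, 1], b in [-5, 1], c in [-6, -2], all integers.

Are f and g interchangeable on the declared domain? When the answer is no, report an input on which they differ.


There is a counterexample at a=-1, b=-5, c=-6: -10 on one side, -11 on the other.
f: tmp=5, then acc=-5, then (min((7 + -2), (a - c)) != (tmp - 2)) is true, then a=4, then res=0, then (k=1), then res=0, then (k=2), then res=0, then (k=3), then res=0, then (k=4), then res=0, then (k=5), then res=0, then res=-60, then returns -10
g: tmp=6, then acc=-5, then (min((7 + -2), (a - c)) != (tmp - 2)) is true, then a=4, then res=0, then (k=1), then res=0, then (k=2), then res=0, then (k=3), then res=0, then (k=4), then res=0, then (k=5), then res=0, then res=-72, then returns -11
verdict: not equivalent; witness: a=-1, b=-5, c=-6


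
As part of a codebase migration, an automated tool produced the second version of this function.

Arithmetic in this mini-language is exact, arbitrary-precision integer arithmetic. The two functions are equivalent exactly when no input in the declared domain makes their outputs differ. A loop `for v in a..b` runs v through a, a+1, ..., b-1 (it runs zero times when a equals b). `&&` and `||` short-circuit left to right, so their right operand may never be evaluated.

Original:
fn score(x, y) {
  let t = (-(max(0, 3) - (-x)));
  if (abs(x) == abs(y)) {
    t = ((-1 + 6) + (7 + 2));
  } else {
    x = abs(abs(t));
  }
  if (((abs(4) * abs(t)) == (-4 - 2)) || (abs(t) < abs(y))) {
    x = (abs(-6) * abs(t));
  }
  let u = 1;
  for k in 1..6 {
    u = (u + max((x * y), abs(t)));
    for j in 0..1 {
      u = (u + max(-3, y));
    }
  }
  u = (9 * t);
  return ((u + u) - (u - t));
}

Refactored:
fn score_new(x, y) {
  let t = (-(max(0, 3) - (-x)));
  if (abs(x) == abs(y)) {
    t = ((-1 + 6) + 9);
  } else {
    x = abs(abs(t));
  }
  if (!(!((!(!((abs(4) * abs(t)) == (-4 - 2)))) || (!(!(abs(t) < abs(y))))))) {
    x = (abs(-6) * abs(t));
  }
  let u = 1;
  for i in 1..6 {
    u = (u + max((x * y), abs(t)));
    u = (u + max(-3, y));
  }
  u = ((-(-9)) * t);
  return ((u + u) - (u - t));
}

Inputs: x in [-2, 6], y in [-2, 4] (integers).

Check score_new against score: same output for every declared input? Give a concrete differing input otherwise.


Equivalent — the differences include boolean connective usage differs; and arithmetic usage differs; and constant usage differs; and local variable names differ; and loop structure differs; and statement counts differ, yet no declared input distinguishes the two.
Spot check at x=0, y=0 — score: t=-3, then (abs(x) == abs(y)) is true, then t=14, then (((abs(4) * abs(t)) == (-4 - 2)) || (abs(t) < abs(y))) is false, then u=1, then (k=1), then u=15, then (j=0), then u=15, then (k=2), then u=29, then (j=0), then u=29, then (k=3), then u=43, then (j=0), then u=43, then (k=4), then u=57, then (j=0), then u=57, then (k=5), then u=71, then (j=0), then u=71, then u=126, then returns 140. score_new: t=-3, then (abs(x) == abs(y)) is true, then t=14, then (!(!((!(!((abs(4) * abs(t)) == (-4 - 2)))) || (!(!(abs(t) < abs(y))))))) is false, then u=1, then (i=1), then u=15, then u=15, then (i=2), then u=29, then u=29, then (i=3), then u=43, then u=43, then (i=4), then u=57, then u=57, then (i=5), then u=71, then u=71, then u=126, then returns 140. Both give 140.
Checked all 63 inputs in the declared domain: the outputs agree on every one.
verdict: equivalent


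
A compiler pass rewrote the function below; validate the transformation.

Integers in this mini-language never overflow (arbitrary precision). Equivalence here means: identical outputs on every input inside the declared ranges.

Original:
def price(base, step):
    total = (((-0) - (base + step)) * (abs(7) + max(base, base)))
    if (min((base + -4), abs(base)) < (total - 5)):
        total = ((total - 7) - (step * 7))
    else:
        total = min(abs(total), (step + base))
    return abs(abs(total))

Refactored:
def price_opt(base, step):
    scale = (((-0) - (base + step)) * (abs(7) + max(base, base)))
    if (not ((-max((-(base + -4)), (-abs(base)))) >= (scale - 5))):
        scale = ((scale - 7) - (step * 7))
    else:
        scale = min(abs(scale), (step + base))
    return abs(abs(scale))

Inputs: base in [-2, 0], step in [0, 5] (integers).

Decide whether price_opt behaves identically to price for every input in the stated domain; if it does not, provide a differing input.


This is a faithful refactor — local variable names differ, plus boolean connective usage differs, plus min/max/abs usage differs, plus comparison usage differs, but the computed results match everywhere.
As a probe, take base=-1, step=5: price runs total=-24, then (min((base + -4), abs(base)) < (total - 5)) is false, then total=4, then returns 4; price_opt runs scale=-24, then (not ((-max((-(base + -4)), (-abs(base)))) >= (scale - 5))) is false, then scale=4, then returns 4; both end at 4.
Sweeping the whole domain (18 inputs) finds no disagreement.
verdict: equivalent


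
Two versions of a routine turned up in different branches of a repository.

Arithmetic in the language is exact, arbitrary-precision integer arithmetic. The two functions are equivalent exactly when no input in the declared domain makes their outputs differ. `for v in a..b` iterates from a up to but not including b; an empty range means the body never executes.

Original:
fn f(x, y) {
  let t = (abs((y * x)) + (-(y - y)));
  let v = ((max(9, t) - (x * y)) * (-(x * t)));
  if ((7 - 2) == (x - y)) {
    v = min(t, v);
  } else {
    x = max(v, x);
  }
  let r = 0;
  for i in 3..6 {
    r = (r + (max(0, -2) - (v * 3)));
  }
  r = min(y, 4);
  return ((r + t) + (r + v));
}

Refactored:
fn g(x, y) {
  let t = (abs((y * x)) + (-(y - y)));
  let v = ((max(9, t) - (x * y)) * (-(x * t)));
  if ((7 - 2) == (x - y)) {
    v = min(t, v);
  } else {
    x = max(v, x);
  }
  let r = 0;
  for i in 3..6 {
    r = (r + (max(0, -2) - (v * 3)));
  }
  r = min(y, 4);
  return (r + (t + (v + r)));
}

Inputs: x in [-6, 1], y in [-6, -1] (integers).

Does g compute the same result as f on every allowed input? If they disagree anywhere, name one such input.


Comparing the listings, the differences include: same computation, different form.
As a probe, take x=0, y=-3: f runs t becomes 0; next v becomes 0; next ((7 - 2) == (x - y)) evaluates to false; next x becomes 0; next r becomes 0; next at i=3:; next r becomes 0; next at i=4:; next r becomes 0; next at i=5:; next r becomes 0; next r becomes -3; next final value -6; g runs t becomes 0; next v becomes 0; next ((7 - 2) == (x - y)) evaluates to false; next x becomes 0; next r becomes 0; next at i=3:; next r becomes 0; next at i=4:; next r becomes 0; next at i=5:; next r becomes 0; next r becomes -3; next final value -6; both end at -6.
Across all 48 domain points the two functions coincide.
verdict: equivalent


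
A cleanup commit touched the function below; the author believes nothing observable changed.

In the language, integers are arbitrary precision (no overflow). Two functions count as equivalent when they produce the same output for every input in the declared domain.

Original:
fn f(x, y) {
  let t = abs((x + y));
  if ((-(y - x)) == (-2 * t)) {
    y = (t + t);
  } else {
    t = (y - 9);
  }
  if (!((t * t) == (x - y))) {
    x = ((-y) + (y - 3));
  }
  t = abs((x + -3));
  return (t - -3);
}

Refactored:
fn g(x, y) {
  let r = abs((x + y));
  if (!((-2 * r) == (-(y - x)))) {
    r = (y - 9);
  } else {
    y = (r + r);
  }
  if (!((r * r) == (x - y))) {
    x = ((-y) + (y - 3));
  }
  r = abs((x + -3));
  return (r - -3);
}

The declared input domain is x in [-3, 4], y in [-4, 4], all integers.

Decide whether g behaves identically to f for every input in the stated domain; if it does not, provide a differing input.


Equivalent — the differences include boolean connective usage differs; also local variable names differ, yet no declared input distinguishes the two.
Spot check at x=0, y=1 — f: t becomes 1; next ((-(y - x)) == (-2 * t)) evaluates to false; next t becomes -8; next (!((t * t) == (x - y))) evaluates to true; next x becomes -3; next t becomes 6; next final value 9. g: r becomes 1; next (!((-2 * r) == (-(y - x)))) evaluates to true; next r becomes -8; next (!((r * r) == (x - y))) evaluates to true; next x becomes -3; next r becomes 6; next final value 9. Both give 9.
Checked all 72 inputs in the declared domain: the outputs agree on every one.
verdict: equivalent


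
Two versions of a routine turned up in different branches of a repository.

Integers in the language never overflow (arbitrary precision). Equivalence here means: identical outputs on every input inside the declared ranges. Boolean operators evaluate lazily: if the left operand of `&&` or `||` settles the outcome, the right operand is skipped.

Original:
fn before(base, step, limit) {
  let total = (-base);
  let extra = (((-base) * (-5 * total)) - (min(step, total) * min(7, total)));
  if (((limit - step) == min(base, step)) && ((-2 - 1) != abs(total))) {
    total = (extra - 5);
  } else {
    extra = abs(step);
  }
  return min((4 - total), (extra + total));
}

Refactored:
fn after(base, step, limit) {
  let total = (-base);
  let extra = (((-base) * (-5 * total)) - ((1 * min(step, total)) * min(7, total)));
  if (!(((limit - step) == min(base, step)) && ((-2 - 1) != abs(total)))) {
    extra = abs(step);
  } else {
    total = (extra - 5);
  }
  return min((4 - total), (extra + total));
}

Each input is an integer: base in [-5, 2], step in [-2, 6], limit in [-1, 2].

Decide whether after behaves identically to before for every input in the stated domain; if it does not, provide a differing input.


Comparing the listings, the differences include: arithmetic usage differs; and boolean connective usage differs; and constant usage differs.
One worked example (base=-2, step=2, limit=1) — before: total = 2; extra = -24; (((limit - step) == min(base, step)) && ((-2 - 1) != abs(total))) -> false; extra = 2; return 2; after: total = 2; extra = -24; (!(((limit - step) == min(base, step)) && ((-2 - 1) != abs(total)))) -> true; extra = 2; return 2; agreement on 2.
Sweeping the whole domain (288 inputs) finds no disagreement.
verdict: equivalent


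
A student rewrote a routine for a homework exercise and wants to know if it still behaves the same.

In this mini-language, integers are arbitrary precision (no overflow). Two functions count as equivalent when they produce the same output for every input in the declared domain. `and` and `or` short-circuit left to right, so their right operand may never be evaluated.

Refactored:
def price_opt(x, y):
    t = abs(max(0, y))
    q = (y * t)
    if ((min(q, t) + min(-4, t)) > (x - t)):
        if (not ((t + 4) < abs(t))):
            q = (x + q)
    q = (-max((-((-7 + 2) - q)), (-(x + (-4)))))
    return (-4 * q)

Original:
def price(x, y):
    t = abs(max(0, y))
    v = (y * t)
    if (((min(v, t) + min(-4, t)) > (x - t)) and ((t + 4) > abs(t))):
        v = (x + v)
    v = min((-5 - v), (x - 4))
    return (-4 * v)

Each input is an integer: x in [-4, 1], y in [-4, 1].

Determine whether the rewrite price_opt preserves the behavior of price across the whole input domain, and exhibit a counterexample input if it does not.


Equivalent. There is a behavioral-looking edit here, yet the outcome never shifts on this domain.
Sweeping the whole domain (36 inputs) finds no disagreement.
Spot check at x=-1, y=-1 — price: t = 0; v = 0; (((min(v, t) + min(-4, t)) > (x - t)) and ((t + 4) > abs(t))) -> false; v = -5; return 20. price_opt: t = 0; q = 0; ((min(q, t) + min(-4, t)) > (x - t)) -> false; q = -5; return 20. Both give 20.
verdict: equivalent


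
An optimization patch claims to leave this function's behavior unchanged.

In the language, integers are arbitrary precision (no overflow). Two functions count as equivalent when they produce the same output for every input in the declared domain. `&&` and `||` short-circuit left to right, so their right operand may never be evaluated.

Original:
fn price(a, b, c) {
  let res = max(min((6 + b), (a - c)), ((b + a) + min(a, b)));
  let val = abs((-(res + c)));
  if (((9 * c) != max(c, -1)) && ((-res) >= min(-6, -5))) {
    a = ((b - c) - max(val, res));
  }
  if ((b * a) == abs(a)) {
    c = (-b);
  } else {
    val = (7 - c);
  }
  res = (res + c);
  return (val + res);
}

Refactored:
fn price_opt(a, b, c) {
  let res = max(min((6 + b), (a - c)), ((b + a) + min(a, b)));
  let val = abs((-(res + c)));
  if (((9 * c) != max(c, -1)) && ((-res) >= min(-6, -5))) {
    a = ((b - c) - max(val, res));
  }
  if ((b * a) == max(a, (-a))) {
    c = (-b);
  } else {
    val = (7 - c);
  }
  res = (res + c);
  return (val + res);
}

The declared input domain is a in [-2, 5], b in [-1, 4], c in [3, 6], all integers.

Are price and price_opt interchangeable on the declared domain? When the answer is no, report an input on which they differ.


Reading the diff, among the changes: min/max/abs usage differs.
Tracing a=0, b=3, c=3: price: res = 3; val = 6; (((9 * c) != max(c, -1)) && ((-res) >= min(-6, -5))) -> true; a = -6; ((b * a) == abs(a)) -> false; val = 4; res = 6; return 10 | price_opt: res = 3; val = 6; (((9 * c) != max(c, -1)) && ((-res) >= min(-6, -5))) -> true; a = -6; ((b * a) == max(a, (-a))) -> false; val = 4; res = 6; return 10 — matching result 10.
Across all 192 domain points the two functions coincide.
verdict: equivalent


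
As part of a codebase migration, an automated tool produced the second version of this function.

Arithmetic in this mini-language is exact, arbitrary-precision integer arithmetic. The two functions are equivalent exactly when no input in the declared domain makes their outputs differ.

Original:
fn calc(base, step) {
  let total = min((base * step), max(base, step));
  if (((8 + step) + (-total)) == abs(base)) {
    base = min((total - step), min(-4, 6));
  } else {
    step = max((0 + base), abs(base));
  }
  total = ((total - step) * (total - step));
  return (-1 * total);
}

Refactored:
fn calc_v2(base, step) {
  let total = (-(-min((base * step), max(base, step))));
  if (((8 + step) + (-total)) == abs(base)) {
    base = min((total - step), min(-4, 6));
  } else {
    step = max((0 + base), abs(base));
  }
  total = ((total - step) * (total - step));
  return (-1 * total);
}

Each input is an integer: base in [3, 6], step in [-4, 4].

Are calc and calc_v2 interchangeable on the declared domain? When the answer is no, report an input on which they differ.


Comparing the listings, the differences include: same computation, different form.
Tracing base=6, step=-1: calc: total := -6 | (((8 + step) + (-total)) == abs(base)): false | step := 6 | total := 144 | result -144 | calc_v2: total := -6 | (((8 + step) + (-total)) == abs(base)): false | step := 6 | total := 144 | result -144 — matching result -144.
Across all 36 domain points the two functions coincide.
verdict: equivalent


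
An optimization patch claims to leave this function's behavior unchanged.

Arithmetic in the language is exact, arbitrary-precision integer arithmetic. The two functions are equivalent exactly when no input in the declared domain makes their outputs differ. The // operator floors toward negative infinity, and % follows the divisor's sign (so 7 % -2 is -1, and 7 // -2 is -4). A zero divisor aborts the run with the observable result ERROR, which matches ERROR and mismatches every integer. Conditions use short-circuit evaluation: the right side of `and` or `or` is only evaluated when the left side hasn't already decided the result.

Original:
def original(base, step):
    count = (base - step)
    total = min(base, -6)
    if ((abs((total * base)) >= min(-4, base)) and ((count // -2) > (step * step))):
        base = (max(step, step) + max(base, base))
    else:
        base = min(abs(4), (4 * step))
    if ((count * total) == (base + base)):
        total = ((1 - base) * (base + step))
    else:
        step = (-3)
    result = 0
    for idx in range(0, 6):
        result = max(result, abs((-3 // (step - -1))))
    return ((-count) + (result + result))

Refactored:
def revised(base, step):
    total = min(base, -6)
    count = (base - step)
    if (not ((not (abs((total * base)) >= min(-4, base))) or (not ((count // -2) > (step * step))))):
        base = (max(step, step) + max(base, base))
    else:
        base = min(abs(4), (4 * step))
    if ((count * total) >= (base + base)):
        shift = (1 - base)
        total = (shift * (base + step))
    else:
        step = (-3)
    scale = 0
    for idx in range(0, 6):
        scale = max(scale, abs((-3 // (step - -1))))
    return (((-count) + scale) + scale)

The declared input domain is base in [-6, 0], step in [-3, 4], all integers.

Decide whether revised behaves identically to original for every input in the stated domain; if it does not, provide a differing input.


Try base=-6, step=-2.
original: count = -4; total = -6; ((abs((total * base)) >= min(-4, base)) and ((count // -2) > (step * step))) -> false; base = -8; ((count * total) == (base + base)) -> false; step = -3; result = 0; [idx=0]; result = 1; [idx=1]; result = 1; [idx=2]; result = 1; [idx=3]; result = 1; [idx=4]; result = 1; [idx=5]; result = 1; return 6
revised: total = -6; count = -4; (not ((not (abs((total * base)) >= min(-4, base))) or (not ((count // -2) > (step * step))))) -> false; base = -8; ((count * total) >= (base + base)) -> true; shift = 9; total = -90; scale = 0; [idx=0]; scale = 3; [idx=1]; scale = 3; [idx=2]; scale = 3; [idx=3]; scale = 3; [idx=4]; scale = 3; [idx=5]; scale = 3; return 10
6 vs 10 — the two versions disagree here.
verdict: not equivalent; witness: base=-6, step=-2


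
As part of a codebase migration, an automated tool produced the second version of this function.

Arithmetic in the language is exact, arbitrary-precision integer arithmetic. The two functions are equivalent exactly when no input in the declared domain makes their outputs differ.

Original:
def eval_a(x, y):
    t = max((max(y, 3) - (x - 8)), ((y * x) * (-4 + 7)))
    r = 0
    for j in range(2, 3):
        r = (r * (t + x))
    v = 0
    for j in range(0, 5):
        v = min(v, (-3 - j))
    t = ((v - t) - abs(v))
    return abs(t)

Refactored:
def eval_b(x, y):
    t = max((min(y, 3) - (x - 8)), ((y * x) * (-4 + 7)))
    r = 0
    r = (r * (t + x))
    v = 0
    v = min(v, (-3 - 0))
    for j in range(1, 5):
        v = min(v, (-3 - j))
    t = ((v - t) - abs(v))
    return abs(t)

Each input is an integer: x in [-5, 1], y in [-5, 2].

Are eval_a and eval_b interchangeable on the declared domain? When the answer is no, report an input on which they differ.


There is a counterexample at x=-5, y=-1: 30 on one side, 29 on the other.
eval_a: t becomes 16; next r becomes 0; next at j=2:; next r becomes 0; next v becomes 0; next at j=0:; next v becomes -3; next at j=1:; next v becomes -4; next at j=2:; next v becomes -5; next at j=3:; next v becomes -6; next at j=4:; next v becomes -7; next t becomes -30; next final value 30
eval_b: t becomes 15; next r becomes 0; next r becomes 0; next v becomes 0; next v becomes -3; next at j=1:; next v becomes -4; next at j=2:; next v becomes -5; next at j=3:; next v becomes -6; next at j=4:; next v becomes -7; next t becomes -29; next final value 29
verdict: not equivalent; witness: x=-5, y=-1
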